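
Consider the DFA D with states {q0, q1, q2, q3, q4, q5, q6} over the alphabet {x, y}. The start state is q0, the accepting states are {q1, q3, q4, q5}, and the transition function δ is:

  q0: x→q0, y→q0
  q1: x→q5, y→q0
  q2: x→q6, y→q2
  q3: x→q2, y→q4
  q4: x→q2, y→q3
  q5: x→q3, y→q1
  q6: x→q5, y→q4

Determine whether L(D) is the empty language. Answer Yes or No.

The states reachable from the start state are {q0}.
None of the accepting states {q1, q3, q4, q5} is reachable, so no string is accepted and L(D) = ∅.

Yes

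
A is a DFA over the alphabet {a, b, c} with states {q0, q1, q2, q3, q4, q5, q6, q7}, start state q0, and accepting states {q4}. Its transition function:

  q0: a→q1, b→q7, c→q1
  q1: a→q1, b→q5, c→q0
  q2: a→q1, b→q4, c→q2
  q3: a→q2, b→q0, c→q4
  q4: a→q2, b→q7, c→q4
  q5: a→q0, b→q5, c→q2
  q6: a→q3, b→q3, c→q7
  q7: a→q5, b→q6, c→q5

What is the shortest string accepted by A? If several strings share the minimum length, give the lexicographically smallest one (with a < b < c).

A breadth-first search from q0 reaches an accepting state first via the path q0 → q1 → q5 → q2 → q4 on input abcb.
No string of length < 4 is accepted (BFS exhausts all shorter strings without reaching an accepting state), and abcb is the lexicographically least accepting string of length 4.

abcb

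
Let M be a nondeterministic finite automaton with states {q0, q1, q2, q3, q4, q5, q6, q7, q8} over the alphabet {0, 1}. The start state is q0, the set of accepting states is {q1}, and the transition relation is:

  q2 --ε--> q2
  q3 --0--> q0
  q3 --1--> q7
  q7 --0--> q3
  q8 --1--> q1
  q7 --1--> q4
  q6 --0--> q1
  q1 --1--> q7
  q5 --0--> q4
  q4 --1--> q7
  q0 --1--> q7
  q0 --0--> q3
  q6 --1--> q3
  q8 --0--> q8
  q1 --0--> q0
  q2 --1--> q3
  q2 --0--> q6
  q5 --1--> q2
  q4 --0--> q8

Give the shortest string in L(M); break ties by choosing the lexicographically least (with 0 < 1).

1101

A breadth-first search from q0 reaches an accepting state first via the path q0 → q7 → q4 → q8 → q1 on input 1101.
No string of length < 4 is accepted (BFS exhausts all shorter strings without reaching an accepting state), and 1101 is the lexicographically least accepting string of length 4.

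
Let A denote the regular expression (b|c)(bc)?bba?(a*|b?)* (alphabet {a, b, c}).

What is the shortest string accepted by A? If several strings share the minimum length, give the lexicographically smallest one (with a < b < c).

bbb

By inspection of the expression, no string of length less than 3 matches, and bbb is the lexicographically first match of length 3.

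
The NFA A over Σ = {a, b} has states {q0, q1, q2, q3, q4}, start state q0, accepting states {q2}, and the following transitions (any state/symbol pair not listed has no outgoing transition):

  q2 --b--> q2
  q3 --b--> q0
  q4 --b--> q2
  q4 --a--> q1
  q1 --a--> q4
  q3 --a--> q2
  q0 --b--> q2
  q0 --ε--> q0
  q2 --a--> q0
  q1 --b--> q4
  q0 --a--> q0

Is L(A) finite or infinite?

State q0 is reachable from the start and can reach an accepting state, and it lies on the cycle q0 → q0.
Traversing that cycle any number of times yields accepted strings of unbounded length, so the language is infinite.

infinite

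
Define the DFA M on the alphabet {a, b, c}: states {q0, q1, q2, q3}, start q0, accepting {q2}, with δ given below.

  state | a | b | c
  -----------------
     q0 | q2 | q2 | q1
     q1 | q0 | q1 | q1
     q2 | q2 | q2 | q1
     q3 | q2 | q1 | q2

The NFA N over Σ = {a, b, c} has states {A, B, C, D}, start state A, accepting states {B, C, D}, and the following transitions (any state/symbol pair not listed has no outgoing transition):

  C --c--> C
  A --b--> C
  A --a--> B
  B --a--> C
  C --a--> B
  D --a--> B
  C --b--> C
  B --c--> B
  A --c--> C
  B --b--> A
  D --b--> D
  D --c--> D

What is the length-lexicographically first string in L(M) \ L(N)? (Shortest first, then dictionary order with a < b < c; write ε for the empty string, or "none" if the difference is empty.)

The string ab is accepted by M but not by N.
No shorter string lies in the difference, and ab is the lexicographically first length-2 string in L(M) \ L(N).

ab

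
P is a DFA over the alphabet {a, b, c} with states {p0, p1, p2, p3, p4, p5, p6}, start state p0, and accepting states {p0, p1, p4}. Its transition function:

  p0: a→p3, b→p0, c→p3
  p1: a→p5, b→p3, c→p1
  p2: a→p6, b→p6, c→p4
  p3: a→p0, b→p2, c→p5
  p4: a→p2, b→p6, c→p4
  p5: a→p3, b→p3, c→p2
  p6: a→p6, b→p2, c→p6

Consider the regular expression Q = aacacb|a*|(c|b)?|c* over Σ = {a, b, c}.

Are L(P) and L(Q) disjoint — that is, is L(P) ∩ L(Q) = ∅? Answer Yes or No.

The empty string ε is accepted by both P and Q.
Hence L(P) ∩ L(Q) ≠ ∅.

No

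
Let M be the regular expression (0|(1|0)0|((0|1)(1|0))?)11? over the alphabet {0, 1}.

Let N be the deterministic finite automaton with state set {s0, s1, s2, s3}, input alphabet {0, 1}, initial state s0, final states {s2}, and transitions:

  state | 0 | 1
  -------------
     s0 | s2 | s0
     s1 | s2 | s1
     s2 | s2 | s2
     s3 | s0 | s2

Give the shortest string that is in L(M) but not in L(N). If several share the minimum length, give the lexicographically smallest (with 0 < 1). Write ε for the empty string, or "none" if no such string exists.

The string 1 is accepted by M but not by N.
No shorter string lies in the difference, and 1 is the lexicographically first length-1 string in L(M) \ L(N).

1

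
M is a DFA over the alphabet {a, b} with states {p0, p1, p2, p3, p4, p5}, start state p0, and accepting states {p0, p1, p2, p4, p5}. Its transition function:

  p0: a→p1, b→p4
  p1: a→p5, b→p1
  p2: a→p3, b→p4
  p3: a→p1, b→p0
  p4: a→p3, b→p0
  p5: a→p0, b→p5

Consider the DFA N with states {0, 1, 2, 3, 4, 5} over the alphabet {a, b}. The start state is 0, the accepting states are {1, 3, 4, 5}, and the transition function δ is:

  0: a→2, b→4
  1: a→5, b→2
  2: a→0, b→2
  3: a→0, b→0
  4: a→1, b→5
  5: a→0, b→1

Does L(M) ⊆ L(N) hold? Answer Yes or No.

No

The empty string ε is in L(M) but not in L(N).
So L(M) ⊄ L(N).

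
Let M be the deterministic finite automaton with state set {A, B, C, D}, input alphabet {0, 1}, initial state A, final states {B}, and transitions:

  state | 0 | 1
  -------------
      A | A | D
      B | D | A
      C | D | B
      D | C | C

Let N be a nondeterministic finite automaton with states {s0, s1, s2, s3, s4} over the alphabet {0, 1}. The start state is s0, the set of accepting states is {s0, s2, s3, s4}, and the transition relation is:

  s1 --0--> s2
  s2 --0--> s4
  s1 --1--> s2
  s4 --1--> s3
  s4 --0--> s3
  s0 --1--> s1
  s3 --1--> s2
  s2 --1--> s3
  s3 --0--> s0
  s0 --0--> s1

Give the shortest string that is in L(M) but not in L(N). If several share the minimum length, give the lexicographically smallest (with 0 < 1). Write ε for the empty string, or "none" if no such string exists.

00101

The string 00101 is accepted by M but not by N.
No shorter string lies in the difference, and 00101 is the lexicographically first length-5 string in L(M) \ L(N).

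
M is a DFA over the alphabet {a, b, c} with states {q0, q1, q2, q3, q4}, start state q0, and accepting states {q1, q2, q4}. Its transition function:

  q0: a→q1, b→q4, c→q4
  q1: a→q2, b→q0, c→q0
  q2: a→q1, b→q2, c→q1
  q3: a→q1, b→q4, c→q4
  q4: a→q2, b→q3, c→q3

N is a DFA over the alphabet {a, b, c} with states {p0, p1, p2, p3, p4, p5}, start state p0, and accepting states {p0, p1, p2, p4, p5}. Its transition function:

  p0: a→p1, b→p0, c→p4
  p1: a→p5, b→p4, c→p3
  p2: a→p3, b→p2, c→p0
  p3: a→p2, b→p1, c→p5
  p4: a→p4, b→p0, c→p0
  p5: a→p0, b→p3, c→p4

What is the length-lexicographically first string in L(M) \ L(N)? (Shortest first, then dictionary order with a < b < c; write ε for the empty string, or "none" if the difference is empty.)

aab

The string aab is accepted by M but not by N.
No shorter string lies in the difference, and aab is the lexicographically first length-3 string in L(M) \ L(N).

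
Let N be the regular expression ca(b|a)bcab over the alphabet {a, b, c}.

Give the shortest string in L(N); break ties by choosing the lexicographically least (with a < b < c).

caabcab

By inspection of the expression, no string of length less than 7 matches, and caabcab is the lexicographically first match of length 7.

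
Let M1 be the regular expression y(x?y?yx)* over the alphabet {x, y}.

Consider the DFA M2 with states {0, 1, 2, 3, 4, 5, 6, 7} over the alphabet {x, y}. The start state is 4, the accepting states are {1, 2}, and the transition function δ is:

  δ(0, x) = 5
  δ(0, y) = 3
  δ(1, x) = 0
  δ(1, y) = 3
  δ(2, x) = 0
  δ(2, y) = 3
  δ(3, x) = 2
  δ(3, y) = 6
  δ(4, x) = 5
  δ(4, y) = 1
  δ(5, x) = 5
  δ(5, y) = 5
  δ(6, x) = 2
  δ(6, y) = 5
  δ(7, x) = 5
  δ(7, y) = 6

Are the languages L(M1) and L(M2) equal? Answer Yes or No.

Yes

Converting the expression M1 to a DFA (subset construction, then merging equivalent states) gives the minimal DFA with states {r0, r1, r2, r3, r4, r5}, start state r0, accepting states {r2} and transitions r0: x→r1, y→r2; r1: x→r1, y→r1; r2: x→r3, y→r4; r3: x→r1, y→r4; r4: x→r2, y→r5; r5: x→r2, y→r1.
Exploring the product automaton M1 × M2 from the start pair (r0, 4), following both machines on each input symbol, reaches 7 state pairs: (r0, 4), (r1, 5), (r2, 1), (r3, 0), (r4, 3), (r2, 2), (r5, 6).
M1 accepts in {r2} and M2 accepts in {1, 2}. In every reachable pair the two components are either both accepting — (r2, 1), (r2, 2) — or both non-accepting, so no string is accepted by exactly one of the machines: L(M1) \ L(M2) and L(M2) \ L(M1) are both empty.
Hence every string is accepted by M1 iff it is accepted by M2, and the two languages coincide.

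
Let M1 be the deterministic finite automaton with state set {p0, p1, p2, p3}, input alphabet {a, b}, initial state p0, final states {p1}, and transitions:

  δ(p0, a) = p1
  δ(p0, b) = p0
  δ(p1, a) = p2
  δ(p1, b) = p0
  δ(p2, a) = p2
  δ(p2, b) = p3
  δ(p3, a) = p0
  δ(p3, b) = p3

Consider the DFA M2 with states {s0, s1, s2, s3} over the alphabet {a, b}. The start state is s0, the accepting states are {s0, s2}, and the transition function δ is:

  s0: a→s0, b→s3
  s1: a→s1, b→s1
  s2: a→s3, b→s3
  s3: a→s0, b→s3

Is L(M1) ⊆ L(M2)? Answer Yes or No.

Yes

Exploring the product automaton M1 × M2 from the start pair (p0, s0), following both machines on each input symbol, reaches 5 state pairs: (p0, s0), (p1, s0), (p0, s3), (p2, s0), (p3, s3).
M1 accepts in {p1} and M2 accepts in {s0, s2}. The reachable pairs whose M1-component is accepting are (p1, s0); in each of them the M2-component is accepting too, so the product for L(M1) \ L(M2) (M1-component accepting, M2-component rejecting) has no reachable accepting pair and the difference is empty.
Hence every string in L(M1) is also in L(M2).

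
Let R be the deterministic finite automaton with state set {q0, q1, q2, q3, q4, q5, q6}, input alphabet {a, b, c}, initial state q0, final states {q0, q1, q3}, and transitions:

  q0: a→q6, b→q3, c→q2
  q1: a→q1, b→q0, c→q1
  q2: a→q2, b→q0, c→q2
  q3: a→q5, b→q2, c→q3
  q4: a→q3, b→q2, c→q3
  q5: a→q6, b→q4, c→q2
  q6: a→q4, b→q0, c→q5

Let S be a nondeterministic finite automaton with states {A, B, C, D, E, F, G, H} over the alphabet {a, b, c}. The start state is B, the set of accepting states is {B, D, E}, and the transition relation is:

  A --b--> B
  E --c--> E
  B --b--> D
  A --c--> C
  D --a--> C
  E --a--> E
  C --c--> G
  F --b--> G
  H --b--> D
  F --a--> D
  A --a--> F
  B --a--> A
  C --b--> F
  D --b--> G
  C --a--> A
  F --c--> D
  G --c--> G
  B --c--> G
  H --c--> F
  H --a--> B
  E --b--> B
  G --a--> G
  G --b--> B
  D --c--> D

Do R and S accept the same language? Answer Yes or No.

Yes

Exploring the product automaton R × S from the start pair (q0, B), following both machines on each input symbol, reaches 6 state pairs: (q0, B), (q6, A), (q3, D), (q2, G), (q4, F), (q5, C).
R accepts in {q0, q1, q3} and S accepts in {B, D, E}. In every reachable pair the two components are either both accepting — (q0, B), (q3, D) — or both non-accepting, so no string is accepted by exactly one of the machines: L(R) \ L(S) and L(S) \ L(R) are both empty.
Hence every string is accepted by R iff it is accepted by S, and the two languages coincide.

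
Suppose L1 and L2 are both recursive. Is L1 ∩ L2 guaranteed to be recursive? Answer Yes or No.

Run both deciders on the input and accept iff both accept; the combined machine always halts.
So the recursive languages are closed under intersection.

Yes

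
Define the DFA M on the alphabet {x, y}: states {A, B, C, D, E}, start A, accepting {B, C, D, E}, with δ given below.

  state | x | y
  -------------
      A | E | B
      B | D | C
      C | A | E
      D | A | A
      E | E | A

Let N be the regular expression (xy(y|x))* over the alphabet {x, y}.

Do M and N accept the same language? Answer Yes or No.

The string x is accepted by M but rejected by N.
So L(M) ≠ L(N).

No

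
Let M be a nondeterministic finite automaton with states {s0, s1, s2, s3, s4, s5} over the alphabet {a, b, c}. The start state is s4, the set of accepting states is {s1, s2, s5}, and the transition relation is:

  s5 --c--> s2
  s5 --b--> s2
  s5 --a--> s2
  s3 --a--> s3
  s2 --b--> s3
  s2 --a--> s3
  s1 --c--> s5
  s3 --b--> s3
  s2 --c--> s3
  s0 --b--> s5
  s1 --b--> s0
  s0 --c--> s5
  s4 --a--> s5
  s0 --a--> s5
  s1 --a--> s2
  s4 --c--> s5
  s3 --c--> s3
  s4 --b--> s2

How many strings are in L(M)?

The useful subgraph on states {s2, s4, s5} is acyclic, so L(M) is finite; the longest accepting path visits 3 useful states, giving maximum string length 2.
Counting accepting paths from s4 by length: 3 of length 1, 6 of length 2. Total 9.

9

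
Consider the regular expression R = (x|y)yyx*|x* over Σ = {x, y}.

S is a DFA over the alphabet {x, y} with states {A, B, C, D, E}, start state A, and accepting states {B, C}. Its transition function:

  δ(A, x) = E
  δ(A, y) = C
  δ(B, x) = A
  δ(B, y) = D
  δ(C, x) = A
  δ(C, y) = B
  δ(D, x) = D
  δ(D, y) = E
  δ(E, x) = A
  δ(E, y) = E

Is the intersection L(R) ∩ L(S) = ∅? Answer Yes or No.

Converting the expression R to a DFA (subset construction, then merging equivalent states) gives the minimal DFA with states {r0, r1, r2, r3, r4, r5}, start state r0, accepting states {r0, r1, r3} and transitions r0: x→r1, y→r2; r1: x→r3, y→r4; r2: x→r5, y→r4; r3: x→r3, y→r5; r4: x→r5, y→r3; r5: x→r5, y→r5.
Exploring the product automaton R × S from the start pair (r0, A), following both machines on each input symbol, reaches 13 state pairs: (r0, A), (r1, E), (r2, C), (r3, A), (r4, E), (r5, A), (r4, B), (r3, E), (r5, C), (r5, E), (r3, D), (r5, B), (r5, D).
R accepts in {r0, r1, r3} and S accepts in {B, C}; no reachable pair has both components accepting, so no string drives both machines to acceptance simultaneously and L(R) ∩ L(S) = ∅.
So no string is accepted by both, and the intersection is empty.

Yes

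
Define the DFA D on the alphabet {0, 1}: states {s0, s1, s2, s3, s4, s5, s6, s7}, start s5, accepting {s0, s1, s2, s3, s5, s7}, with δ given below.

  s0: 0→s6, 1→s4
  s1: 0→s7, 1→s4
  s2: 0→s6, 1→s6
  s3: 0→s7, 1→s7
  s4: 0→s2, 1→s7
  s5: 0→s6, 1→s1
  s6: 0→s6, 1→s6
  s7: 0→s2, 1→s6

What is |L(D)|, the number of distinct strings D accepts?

The useful subgraph on states {s1, s2, s4, s5, s7} is acyclic, so L(D) is finite; the longest accepting path visits 5 useful states, giving maximum string length 4.
Counting accepting paths from s5 by length: 1 of length 0, 1 of length 1, 1 of length 2, 3 of length 3, 1 of length 4. Total 7.

7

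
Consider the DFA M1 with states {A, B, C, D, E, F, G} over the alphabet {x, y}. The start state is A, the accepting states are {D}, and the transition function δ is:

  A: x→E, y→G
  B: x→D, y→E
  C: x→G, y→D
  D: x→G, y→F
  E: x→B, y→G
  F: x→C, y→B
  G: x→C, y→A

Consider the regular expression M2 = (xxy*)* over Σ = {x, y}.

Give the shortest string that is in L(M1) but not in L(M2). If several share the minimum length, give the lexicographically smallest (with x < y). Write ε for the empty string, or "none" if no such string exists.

xxx

The string xxx is accepted by M1 but not by M2.
No shorter string lies in the difference, and xxx is the lexicographically first length-3 string in L(M1) \ L(M2).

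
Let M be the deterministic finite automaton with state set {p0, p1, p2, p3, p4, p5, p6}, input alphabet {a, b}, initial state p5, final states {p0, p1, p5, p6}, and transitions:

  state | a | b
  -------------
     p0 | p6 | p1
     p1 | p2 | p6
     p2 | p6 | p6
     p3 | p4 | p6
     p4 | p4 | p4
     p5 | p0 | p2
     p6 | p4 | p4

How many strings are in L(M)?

9

The useful subgraph on states {p0, p1, p2, p5, p6} is acyclic, so L(M) is finite; the longest accepting path visits 5 useful states, giving maximum string length 4.
Counting accepting paths from p5 by length: 1 of length 0, 1 of length 1, 4 of length 2, 1 of length 3, 2 of length 4. Total 9.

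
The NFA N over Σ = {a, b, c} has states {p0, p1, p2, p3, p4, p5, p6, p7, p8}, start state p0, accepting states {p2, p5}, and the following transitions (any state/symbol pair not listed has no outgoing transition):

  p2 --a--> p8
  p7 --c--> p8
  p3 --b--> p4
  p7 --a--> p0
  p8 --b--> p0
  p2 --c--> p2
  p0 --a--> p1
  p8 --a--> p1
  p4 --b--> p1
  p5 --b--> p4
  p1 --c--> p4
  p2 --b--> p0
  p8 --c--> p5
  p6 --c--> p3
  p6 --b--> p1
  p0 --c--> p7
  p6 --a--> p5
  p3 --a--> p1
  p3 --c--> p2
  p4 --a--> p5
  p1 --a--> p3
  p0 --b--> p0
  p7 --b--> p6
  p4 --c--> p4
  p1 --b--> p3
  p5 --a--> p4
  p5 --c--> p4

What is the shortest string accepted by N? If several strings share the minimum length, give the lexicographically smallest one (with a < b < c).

A breadth-first search from p0 reaches an accepting state first via the path p0 → p1 → p3 → p2 on input aac.
No string of length < 3 is accepted (BFS exhausts all shorter strings without reaching an accepting state), and aac is the lexicographically least accepting string of length 3.

aac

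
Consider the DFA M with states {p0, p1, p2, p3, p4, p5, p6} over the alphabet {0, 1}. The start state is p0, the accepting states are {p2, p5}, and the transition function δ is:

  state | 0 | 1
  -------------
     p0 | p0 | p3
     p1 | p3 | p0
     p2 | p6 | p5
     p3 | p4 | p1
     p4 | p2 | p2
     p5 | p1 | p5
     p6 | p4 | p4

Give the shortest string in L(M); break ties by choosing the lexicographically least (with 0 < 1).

100

A breadth-first search from p0 reaches an accepting state first via the path p0 → p3 → p4 → p2 on input 100.
No string of length < 3 is accepted (BFS exhausts all shorter strings without reaching an accepting state), and 100 is the lexicographically least accepting string of length 3.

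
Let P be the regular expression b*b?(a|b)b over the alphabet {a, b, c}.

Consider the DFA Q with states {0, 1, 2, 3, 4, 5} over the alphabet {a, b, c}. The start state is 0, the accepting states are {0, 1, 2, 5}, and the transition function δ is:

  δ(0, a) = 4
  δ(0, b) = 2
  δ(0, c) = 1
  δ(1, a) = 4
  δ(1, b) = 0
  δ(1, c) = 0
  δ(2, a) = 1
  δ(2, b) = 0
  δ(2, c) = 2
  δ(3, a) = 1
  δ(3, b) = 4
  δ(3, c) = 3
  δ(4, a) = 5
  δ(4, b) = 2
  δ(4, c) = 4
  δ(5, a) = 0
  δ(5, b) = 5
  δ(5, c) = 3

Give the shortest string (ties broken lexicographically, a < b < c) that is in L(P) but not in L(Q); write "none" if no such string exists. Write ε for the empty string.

Converting the expression P to a DFA (subset construction, then merging equivalent states) gives the minimal DFA with states {p0, p1, p2, p3, p4, p5}, start state p0, accepting states {p4, p5} and transitions p0: a→p1, b→p2, c→p3; p1: a→p3, b→p4, c→p3; p2: a→p1, b→p5, c→p3; p3: a→p3, b→p3, c→p3; p4: a→p3, b→p3, c→p3; p5: a→p1, b→p5, c→p3.
Exploring the product automaton P × Q from the start pair (p0, 0), following both machines on each input symbol, reaches 14 state pairs: (p0, 0), (p1, 4), (p2, 2), (p3, 1), (p3, 5), (p4, 2), (p3, 4), (p1, 1), (p5, 0), (p3, 2), (p3, 0), (p3, 3), (p4, 0), (p5, 2).
P accepts in {p4, p5} and Q accepts in {0, 1, 2, 5}. The reachable pairs whose P-component is accepting are (p4, 2), (p5, 0), (p4, 0), (p5, 2); in each of them the Q-component is accepting too, so the product for L(P) \ L(Q) (P-component accepting, Q-component rejecting) has no reachable accepting pair and the difference is empty.
So every string accepted by P is also accepted by Q: L(P) \ L(Q) = ∅ and there is no such string.

none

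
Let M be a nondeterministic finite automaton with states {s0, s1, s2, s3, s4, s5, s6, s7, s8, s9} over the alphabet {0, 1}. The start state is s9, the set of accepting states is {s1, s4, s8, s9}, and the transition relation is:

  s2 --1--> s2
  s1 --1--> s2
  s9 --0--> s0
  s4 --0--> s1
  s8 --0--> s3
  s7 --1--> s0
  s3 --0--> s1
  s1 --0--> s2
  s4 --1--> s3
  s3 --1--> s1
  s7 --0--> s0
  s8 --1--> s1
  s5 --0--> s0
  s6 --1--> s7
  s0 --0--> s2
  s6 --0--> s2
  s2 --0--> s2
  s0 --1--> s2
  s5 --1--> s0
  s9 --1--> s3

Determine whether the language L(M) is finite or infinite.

finite

The useful states (reachable from s9 and able to reach an accepting state) are {s1, s3, s9}.
Restricted to these states the transition graph has no cycle, so every accepting path has bounded length and L is finite.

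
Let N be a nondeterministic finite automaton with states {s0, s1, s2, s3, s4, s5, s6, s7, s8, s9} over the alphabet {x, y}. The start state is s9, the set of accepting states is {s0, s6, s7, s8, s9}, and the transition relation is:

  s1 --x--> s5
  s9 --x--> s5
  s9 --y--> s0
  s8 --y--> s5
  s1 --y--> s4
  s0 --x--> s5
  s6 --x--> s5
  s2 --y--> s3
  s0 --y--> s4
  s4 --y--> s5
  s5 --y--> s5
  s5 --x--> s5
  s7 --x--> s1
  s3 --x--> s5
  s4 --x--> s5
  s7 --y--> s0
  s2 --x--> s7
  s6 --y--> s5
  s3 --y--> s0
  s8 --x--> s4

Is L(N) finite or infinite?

finite

The useful states (reachable from s9 and able to reach an accepting state) are {s0, s9}.
Restricted to these states the transition graph has no cycle, so every accepting path has bounded length and L is finite.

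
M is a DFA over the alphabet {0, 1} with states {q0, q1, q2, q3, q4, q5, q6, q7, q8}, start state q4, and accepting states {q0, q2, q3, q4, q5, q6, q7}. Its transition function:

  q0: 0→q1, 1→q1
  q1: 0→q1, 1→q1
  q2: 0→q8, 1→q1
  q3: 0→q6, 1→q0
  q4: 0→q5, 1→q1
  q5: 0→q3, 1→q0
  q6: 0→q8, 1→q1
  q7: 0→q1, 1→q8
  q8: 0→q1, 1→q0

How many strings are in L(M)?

The useful subgraph on states {q0, q3, q4, q5, q6, q8} is acyclic, so L(M) is finite; the longest accepting path visits 6 useful states, giving maximum string length 5.
Counting accepting paths from q4 by length: 1 of length 0, 1 of length 1, 2 of length 2, 2 of length 3, 1 of length 5. Total 7.

7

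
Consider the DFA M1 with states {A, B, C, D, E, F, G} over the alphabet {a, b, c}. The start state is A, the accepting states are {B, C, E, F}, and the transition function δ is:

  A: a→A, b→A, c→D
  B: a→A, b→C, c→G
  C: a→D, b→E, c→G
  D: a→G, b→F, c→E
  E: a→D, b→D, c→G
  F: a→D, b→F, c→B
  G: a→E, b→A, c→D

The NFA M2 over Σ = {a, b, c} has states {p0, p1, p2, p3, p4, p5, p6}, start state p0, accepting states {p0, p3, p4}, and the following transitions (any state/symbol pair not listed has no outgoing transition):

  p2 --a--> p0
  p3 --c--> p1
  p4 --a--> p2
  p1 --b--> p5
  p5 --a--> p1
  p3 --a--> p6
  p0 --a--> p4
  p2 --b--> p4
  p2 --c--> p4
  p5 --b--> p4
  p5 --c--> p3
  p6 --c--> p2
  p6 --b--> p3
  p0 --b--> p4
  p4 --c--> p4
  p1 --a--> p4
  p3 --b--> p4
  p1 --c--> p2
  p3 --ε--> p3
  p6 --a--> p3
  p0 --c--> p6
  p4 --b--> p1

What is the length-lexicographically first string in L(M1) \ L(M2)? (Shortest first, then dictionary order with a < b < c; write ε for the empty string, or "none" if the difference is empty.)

The string cc is accepted by M1 but not by M2.
No shorter string lies in the difference, and cc is the lexicographically first length-2 string in L(M1) \ L(M2).

cc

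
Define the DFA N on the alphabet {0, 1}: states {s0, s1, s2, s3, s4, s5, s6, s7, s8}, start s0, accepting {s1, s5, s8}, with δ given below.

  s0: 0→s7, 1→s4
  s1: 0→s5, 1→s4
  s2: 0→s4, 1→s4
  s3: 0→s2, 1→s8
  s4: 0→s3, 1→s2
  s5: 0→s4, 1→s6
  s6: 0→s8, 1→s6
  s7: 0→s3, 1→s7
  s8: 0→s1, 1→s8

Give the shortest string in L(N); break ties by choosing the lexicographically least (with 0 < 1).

001

A breadth-first search from s0 reaches an accepting state first via the path s0 → s7 → s3 → s8 on input 001.
No string of length < 3 is accepted (BFS exhausts all shorter strings without reaching an accepting state), and 001 is the lexicographically least accepting string of length 3.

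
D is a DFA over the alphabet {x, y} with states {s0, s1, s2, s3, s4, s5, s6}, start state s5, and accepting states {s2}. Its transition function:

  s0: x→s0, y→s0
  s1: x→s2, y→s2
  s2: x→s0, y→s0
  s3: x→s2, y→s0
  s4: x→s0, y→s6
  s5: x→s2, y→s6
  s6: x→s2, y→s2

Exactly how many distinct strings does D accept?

The useful subgraph on states {s2, s5, s6} is acyclic, so L(D) is finite; the longest accepting path visits 3 useful states, giving maximum string length 2.
Counting accepting paths from s5 by length: 1 of length 1, 2 of length 2. Total 3.

3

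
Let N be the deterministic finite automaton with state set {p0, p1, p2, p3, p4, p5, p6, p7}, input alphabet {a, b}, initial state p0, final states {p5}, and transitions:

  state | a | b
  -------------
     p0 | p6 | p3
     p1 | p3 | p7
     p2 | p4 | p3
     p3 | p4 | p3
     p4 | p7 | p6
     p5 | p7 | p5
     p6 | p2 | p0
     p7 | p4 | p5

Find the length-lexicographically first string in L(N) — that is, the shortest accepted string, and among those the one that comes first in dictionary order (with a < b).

baab

A breadth-first search from p0 reaches an accepting state first via the path p0 → p3 → p4 → p7 → p5 on input baab.
No string of length < 4 is accepted (BFS exhausts all shorter strings without reaching an accepting state), and baab is the lexicographically least accepting string of length 4.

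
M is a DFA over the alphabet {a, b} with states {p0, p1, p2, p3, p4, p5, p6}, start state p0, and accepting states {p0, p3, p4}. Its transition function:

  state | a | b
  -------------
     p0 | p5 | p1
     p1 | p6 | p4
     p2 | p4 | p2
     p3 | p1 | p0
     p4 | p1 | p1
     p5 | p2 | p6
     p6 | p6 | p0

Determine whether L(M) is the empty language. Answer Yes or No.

No

The empty string ε is accepted: the run p0 ends in the accepting state p0.
Since at least one string is accepted, L(M) is not empty.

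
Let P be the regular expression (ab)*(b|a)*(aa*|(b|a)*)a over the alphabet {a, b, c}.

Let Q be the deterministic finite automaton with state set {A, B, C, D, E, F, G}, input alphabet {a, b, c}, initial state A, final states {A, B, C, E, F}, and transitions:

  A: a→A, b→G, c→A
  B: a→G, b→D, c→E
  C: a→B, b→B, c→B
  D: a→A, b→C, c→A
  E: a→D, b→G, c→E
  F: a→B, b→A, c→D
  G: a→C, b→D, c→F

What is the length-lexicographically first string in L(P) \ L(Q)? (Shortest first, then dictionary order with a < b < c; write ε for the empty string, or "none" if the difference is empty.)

The string baaa is accepted by P but not by Q.
No shorter string lies in the difference, and baaa is the lexicographically first length-4 string in L(P) \ L(Q).

baaa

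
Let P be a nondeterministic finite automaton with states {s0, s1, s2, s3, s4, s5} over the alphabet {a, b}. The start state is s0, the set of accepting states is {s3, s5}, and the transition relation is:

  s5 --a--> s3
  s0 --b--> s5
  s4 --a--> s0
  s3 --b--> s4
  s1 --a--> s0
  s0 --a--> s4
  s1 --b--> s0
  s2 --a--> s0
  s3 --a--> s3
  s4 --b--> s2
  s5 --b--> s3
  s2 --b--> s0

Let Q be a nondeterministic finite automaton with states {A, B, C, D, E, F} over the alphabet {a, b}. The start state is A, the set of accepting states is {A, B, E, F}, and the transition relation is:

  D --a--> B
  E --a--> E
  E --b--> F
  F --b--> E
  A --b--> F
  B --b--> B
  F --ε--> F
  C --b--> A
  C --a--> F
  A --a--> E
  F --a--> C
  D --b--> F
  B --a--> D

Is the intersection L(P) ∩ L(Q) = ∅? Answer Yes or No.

The string b is accepted by both P and Q.
Hence L(P) ∩ L(Q) ≠ ∅.

No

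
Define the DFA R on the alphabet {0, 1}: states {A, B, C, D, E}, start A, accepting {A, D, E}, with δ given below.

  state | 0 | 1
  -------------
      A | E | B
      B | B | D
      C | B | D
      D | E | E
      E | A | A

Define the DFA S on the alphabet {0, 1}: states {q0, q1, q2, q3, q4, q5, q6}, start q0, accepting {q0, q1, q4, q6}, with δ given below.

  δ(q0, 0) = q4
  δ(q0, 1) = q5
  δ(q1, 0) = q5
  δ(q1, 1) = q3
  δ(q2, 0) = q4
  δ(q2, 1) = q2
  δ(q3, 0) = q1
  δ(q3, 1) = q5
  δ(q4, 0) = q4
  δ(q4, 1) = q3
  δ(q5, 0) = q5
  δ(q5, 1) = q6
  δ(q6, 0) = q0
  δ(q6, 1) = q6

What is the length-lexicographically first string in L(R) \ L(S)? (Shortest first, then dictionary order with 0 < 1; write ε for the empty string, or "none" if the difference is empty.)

The string 01 is accepted by R but not by S.
No shorter string lies in the difference, and 01 is the lexicographically first length-2 string in L(R) \ L(S).

01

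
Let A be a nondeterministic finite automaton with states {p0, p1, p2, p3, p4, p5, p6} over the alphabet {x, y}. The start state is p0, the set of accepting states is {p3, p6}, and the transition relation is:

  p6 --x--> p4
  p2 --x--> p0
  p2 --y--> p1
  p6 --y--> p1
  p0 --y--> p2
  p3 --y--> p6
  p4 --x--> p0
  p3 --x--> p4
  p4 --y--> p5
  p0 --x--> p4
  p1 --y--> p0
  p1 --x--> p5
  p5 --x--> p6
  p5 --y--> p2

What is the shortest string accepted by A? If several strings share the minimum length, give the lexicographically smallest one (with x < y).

A breadth-first search from p0 reaches an accepting state first via the path p0 → p4 → p5 → p6 on input xyx.
No string of length < 3 is accepted (BFS exhausts all shorter strings without reaching an accepting state), and xyx is the lexicographically least accepting string of length 3.

xyx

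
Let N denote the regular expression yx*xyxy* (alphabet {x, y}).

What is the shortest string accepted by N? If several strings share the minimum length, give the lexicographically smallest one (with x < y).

By inspection of the expression, no string of length less than 4 matches, and yxyx is the lexicographically first match of length 4.

yxyx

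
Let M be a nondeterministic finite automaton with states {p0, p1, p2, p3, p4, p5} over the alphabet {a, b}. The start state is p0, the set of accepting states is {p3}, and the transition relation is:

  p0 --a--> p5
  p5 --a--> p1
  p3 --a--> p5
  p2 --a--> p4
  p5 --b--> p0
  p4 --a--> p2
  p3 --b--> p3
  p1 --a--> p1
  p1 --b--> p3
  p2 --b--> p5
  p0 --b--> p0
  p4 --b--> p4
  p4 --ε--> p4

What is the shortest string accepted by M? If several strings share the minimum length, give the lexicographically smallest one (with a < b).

A breadth-first search from p0 reaches an accepting state first via the path p0 → p5 → p1 → p3 on input aab.
No string of length < 3 is accepted (BFS exhausts all shorter strings without reaching an accepting state), and aab is the lexicographically least accepting string of length 3.

aab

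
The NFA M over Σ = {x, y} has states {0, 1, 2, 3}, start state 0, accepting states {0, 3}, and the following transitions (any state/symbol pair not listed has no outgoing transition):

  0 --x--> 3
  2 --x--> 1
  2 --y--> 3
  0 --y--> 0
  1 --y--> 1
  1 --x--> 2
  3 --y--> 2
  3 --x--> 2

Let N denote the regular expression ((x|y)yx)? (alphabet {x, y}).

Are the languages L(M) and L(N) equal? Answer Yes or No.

The string x is accepted by M but rejected by N.
So L(M) ≠ L(N).

No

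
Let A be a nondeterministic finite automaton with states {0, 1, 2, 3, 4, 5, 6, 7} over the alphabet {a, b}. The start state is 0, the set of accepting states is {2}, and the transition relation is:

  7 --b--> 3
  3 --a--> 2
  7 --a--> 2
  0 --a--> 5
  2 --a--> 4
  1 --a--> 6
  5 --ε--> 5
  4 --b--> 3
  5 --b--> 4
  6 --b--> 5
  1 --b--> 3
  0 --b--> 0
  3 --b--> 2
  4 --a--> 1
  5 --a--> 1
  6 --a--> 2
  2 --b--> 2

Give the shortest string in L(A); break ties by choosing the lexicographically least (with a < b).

aaaa

A breadth-first search from 0 reaches an accepting state first via the path 0 → 5 → 1 → 6 → 2 on input aaaa.
No string of length < 4 is accepted (BFS exhausts all shorter strings without reaching an accepting state), and aaaa is the lexicographically least accepting string of length 4.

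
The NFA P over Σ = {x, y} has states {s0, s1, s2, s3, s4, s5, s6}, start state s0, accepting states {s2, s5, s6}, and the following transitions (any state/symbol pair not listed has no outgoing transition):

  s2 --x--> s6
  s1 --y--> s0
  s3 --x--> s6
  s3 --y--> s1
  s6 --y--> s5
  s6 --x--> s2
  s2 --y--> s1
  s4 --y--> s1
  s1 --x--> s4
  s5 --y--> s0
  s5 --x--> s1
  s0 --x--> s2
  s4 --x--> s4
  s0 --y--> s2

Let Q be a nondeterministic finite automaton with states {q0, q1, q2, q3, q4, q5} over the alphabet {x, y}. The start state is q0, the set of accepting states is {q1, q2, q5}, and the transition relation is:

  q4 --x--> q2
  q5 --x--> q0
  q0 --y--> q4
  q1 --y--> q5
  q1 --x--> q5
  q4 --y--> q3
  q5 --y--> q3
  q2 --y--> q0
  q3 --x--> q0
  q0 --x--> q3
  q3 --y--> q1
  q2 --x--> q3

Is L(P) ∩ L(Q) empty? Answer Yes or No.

No

The string yx is accepted by both P and Q.
Hence L(P) ∩ L(Q) ≠ ∅.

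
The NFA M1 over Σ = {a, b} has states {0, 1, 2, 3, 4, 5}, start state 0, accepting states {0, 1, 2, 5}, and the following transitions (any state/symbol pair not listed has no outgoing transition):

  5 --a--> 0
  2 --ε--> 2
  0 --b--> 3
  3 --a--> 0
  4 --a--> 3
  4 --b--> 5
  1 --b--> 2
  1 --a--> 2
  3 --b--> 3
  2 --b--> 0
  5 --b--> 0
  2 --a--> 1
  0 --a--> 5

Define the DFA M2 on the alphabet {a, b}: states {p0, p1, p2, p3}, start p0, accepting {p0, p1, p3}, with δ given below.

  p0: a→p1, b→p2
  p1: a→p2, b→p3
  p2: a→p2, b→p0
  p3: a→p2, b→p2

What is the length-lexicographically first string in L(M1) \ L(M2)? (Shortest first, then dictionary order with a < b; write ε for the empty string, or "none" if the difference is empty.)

aa

The string aa is accepted by M1 but not by M2.
No shorter string lies in the difference, and aa is the lexicographically first length-2 string in L(M1) \ L(M2).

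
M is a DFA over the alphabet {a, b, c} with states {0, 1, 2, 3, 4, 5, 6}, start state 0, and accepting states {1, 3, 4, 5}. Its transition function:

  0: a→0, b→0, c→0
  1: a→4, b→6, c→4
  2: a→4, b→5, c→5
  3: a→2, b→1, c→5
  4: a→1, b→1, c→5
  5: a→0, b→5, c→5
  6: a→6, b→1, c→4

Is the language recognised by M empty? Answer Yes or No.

The states reachable from the start state are {0}.
None of the accepting states {1, 3, 4, 5} is reachable, so no string is accepted and L(M) = ∅.

Yes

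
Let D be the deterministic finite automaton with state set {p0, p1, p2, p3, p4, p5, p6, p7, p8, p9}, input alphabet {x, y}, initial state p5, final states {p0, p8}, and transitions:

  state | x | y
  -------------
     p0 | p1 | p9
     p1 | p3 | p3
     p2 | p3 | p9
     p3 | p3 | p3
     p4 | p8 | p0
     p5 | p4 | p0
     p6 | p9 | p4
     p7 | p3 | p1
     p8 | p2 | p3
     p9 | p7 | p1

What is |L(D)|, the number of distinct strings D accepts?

3

The useful subgraph on states {p0, p4, p5, p8} is acyclic, so L(D) is finite; the longest accepting path visits 3 useful states, giving maximum string length 2.
Counting accepting paths from p5 by length: 1 of length 1, 2 of length 2. Total 3.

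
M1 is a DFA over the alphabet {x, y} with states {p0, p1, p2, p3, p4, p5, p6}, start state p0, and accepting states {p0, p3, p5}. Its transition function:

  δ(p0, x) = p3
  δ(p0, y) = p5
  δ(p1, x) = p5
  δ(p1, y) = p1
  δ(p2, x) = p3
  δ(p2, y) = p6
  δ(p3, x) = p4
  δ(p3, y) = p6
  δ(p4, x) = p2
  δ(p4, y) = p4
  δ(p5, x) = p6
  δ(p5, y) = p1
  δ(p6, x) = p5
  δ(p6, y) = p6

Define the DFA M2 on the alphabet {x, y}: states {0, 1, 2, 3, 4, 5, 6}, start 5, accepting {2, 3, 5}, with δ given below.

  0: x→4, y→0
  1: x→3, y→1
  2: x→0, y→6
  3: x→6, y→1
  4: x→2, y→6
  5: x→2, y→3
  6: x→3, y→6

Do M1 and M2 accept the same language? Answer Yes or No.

Yes

Exploring the product automaton M1 × M2 from the start pair (p0, 5), following both machines on each input symbol, reaches 7 state pairs: (p0, 5), (p3, 2), (p5, 3), (p4, 0), (p6, 6), (p1, 1), (p2, 4).
M1 accepts in {p0, p3, p5} and M2 accepts in {2, 3, 5}. In every reachable pair the two components are either both accepting — (p0, 5), (p3, 2), (p5, 3) — or both non-accepting, so no string is accepted by exactly one of the machines: L(M1) \ L(M2) and L(M2) \ L(M1) are both empty.
Hence every string is accepted by M1 iff it is accepted by M2, and the two languages coincide.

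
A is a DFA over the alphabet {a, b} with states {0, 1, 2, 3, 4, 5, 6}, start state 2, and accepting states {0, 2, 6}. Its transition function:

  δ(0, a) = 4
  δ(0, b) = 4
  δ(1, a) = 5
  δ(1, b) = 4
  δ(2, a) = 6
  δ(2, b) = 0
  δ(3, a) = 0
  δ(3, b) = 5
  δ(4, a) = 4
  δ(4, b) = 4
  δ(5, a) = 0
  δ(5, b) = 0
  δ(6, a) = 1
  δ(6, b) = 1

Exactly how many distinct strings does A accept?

The useful subgraph on states {0, 1, 2, 5, 6} is acyclic, so L(A) is finite; the longest accepting path visits 5 useful states, giving maximum string length 4.
Counting accepting paths from 2 by length: 1 of length 0, 2 of length 1, 4 of length 4. Total 7.

7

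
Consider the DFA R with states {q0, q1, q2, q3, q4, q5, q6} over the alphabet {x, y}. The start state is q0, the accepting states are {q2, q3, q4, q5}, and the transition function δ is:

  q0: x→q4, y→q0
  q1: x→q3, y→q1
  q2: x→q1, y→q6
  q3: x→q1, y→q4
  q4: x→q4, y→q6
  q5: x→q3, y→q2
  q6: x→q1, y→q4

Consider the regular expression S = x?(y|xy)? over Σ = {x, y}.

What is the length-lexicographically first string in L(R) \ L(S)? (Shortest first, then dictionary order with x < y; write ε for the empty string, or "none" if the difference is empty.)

xx

The string xx is accepted by R but not by S.
No shorter string lies in the difference, and xx is the lexicographically first length-2 string in L(R) \ L(S).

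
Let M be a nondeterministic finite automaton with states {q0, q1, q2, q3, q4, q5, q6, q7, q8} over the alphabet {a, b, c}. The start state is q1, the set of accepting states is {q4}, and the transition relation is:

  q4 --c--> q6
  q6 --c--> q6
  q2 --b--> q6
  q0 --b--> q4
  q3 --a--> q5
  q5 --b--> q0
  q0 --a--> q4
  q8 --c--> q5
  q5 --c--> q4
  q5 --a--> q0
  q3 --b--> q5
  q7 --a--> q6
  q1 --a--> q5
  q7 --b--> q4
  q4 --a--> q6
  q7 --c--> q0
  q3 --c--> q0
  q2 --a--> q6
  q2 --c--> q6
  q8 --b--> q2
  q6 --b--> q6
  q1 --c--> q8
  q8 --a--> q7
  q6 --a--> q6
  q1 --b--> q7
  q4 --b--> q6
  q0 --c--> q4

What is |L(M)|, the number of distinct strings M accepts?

22

The useful subgraph on states {q0, q1, q4, q5, q7, q8} is acyclic, so L(M) is finite; the longest accepting path visits 5 useful states, giving maximum string length 4.
Counting accepting paths from q1 by length: 2 of length 2, 11 of length 3, 9 of length 4. Total 22.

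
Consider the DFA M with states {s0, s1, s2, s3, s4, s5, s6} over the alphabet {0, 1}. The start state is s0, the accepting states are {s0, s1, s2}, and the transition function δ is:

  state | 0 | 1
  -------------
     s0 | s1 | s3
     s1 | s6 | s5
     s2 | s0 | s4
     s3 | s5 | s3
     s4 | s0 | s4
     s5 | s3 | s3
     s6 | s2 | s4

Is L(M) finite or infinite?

infinite

State s0 is reachable from the start and can reach an accepting state, and it lies on the cycle s0 → s1 → s6 → s2 → s0.
Traversing that cycle any number of times yields accepted strings of unbounded length, so the language is infinite.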